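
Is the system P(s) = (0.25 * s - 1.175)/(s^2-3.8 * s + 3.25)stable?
Denominator: s^2 - 3.8*s + 3.25 = (s - 2.5)(s - 1.3). Poles: 1.3, 2.5. All Re(p)<0: No (unstable)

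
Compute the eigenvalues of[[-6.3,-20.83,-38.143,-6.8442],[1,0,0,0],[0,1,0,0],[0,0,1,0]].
Eigenvalues solve det(λI - A) = 0.
Characteristic polynomial: λ^4 + 6.3*λ^3 + 20.83*λ^2 + 38.143*λ + 6.8442 = 0.
Factor: (λ + 0.2)(λ + 3.3)(λ^2 + 2.8*λ + 10.37) = 0.
Roots: -0.2, -1.4 + 2.9j, -1.4 - 2.9j, -3.3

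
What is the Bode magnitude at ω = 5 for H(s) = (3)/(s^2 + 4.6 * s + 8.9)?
Substitute s = j*5: H(j5) = -0.0612781 - 0.0875401j.
|H(j5)| = sqrt(Re² + Im²) = 0.1069.
20*log₁₀(0.1069) = -19.42 dB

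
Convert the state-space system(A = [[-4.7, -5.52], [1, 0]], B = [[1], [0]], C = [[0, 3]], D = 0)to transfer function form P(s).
P(s) = C(sI - A)⁻¹B + D.
Characteristic polynomial det(sI - A) = s^2 + 4.7*s + 5.52.
Numerator from C·adj(sI-A)·B + D·det(sI-A) = 3.
P(s) = (3)/(s^2 + 4.7*s + 5.52)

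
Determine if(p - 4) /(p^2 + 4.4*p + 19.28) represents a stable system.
Denominator: p^2 + 4.4*p + 19.28. Poles: -2.2 + 3.8j, -2.2 - 3.8j. All Re(p)<0: Yes (stable)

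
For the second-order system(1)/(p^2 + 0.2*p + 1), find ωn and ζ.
Standard form: ωn²/(p²+2ζωn·p+ωn²).
const=1=ωn² → ωn=1, p coeff=0.2=2ζωn → ζ=0.1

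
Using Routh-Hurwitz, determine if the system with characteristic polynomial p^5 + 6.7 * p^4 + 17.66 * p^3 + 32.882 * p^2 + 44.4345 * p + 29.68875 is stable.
Routh array:
p^5: [1, 17.66, 44.4345]; p^4: [6.7, 32.882, 29.68875]; p^3: [12.7522, 40.0033]; p^2: [11.8643, 29.68875]; p^1: [8.09272]; p^0: [29.68875]
First column: [1, 6.7, 12.7522, 11.8643, 8.09272, 29.68875]. Sign changes = 0.
Yes, stable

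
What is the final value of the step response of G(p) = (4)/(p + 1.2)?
FVT: lim_{t→∞} y(t) = lim_{p→0} p*Y(p) where Y(p) = G(p)/p.
= lim_{p→0} G(p) = G(0) = num(0)/den(0) = 4/1.2 = 3.333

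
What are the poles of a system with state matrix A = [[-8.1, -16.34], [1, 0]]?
Eigenvalues solve det(λI - A) = 0.
Characteristic polynomial: λ^2 + 8.1*λ + 16.34 = 0.
Factor: (λ + 4.3)(λ + 3.8) = 0.
Roots: -3.8, -4.3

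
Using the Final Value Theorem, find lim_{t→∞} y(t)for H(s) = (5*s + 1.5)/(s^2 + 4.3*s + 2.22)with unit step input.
FVT: lim_{t→∞} y(t) = lim_{s→0} s*Y(s) where Y(s) = H(s)/s.
= lim_{s→0} H(s) = H(0) = num(0)/den(0) = 1.5/2.22 = 0.6757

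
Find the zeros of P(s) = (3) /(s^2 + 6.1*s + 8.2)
Numerator is a nonzero constant (3) → Zeros: none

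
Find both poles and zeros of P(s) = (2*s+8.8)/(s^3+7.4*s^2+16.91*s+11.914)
Set denominator = 0: s^3 + 7.4*s^2 + 16.91*s + 11.914 = (s + 2.3)(s + 1.4)(s + 3.7) = 0 → Poles: -1.4, -2.3, -3.7
Set numerator = 0: 2*s + 8.8 = 0 → Zeros: -4.4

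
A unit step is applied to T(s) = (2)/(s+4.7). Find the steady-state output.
FVT: lim_{t→∞} y(t) = lim_{s→0} s*Y(s) where Y(s) = T(s)/s.
= lim_{s→0} T(s) = T(0) = num(0)/den(0) = 2/4.7 = 0.4255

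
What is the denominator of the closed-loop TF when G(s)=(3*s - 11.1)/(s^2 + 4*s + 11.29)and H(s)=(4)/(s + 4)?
Characteristic poly = G_den * H_den + G_num * H_num = (s^3 + 8*s^2 + 27.29*s + 45.16) + (12*s - 44.4) = s^3 + 8*s^2 + 39.29*s + 0.76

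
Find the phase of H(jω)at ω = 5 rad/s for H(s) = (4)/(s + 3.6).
Substitute s = j*5: H(j5) = 0.379347 - 0.52687j.
∠H(j5) = atan2(Im, Re) = atan2(-0.52687, 0.379347) = -54.25°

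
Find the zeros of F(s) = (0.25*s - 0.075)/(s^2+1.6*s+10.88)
Set numerator = 0: 0.25*s - 0.075 = 0 → Zeros: 0.3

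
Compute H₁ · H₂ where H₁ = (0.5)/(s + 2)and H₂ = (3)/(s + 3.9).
Series: H = H₁ · H₂ = (n₁·n₂)/(d₁·d₂).
Num: n₁·n₂ = 1.5. Den: d₁·d₂ = s^2 + 5.9*s + 7.8.
H(s) = (1.5)/(s^2 + 5.9*s + 7.8)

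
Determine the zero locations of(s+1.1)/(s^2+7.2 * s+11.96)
Set numerator = 0: s + 1.1 = 0 → Zeros: -1.1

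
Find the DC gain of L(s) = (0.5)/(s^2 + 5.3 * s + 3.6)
DC gain = L(0) = num(0)/den(0) = 0.5/3.6 = 0.1389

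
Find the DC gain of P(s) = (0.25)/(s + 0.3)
DC gain = P(0) = num(0)/den(0) = 0.25/0.3 = 0.8333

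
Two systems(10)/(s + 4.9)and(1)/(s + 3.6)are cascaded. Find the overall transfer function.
Series: H = H₁ · H₂ = (n₁·n₂)/(d₁·d₂).
Num: n₁·n₂ = 10. Den: d₁·d₂ = s^2 + 8.5*s + 17.64.
H(s) = (10)/(s^2 + 8.5*s + 17.64)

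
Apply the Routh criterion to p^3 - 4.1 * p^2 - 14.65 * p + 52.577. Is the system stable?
Routh array:
p^3: [1, -14.65]; p^2: [-4.1, 52.577]; p^1: [-1.82634]; p^0: [52.577]
First column: [1, -4.1, -1.82634, 52.577]. Sign changes = 2.
No, unstable (2 RHP root(s))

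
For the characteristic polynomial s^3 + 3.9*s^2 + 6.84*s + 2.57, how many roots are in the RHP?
s^3 + 3.9*s^2 + 6.84*s + 2.57 = (s + 0.5)(s^2 + 3.4*s + 5.14). Poles: -0.5, -1.7 + 1.5j, -1.7 - 1.5j. RHP poles (Re>0): 0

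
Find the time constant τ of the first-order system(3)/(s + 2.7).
First-order system: τ = -1/pole. Pole = -2.7. τ = -1/(-2.7) = 0.3704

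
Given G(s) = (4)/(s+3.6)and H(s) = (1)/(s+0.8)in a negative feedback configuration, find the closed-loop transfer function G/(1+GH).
Closed-loop T = G/(1+GH).
Numerator: G_num * H_den = 4*s + 3.2.
Denominator: G_den * H_den + G_num * H_num = (s^2 + 4.4*s + 2.88) + (4) = s^2 + 4.4*s + 6.88.
T(s) = (4*s + 3.2)/(s^2 + 4.4*s + 6.88)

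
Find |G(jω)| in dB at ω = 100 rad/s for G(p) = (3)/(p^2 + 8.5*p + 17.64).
Substitute p = j*100: G(j100) = -0.000298367 - 2.5406e-05j.
|G(j100)| = sqrt(Re² + Im²) = 0.0002994.
20*log₁₀(0.0002994) = -70.47 dB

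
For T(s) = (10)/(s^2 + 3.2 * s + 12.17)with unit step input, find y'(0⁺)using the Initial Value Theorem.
IVT: y'(0⁺) = lim_{s→∞} s²·Y(s) = lim_{s→∞} s·T(s).
deg(num) = 0, deg(den) = 2, relative degree = 2 ≥ 2, so s·T(s) → 0. Initial slope = 0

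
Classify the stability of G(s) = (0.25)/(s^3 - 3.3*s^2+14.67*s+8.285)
Denominator: s^3 - 3.3*s^2 + 14.67*s + 8.285 = (s + 0.5)(s^2 - 3.8*s + 16.57). Poles: -0.5, 1.9 + 3.6j, 1.9 - 3.6j. Unstable (2 pole(s) in RHP)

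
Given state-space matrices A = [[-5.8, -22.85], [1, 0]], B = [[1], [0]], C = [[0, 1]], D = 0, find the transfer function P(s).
P(s) = C(sI - A)⁻¹B + D.
Characteristic polynomial det(sI - A) = s^2 + 5.8*s + 22.85.
Numerator from C·adj(sI-A)·B + D·det(sI-A) = 1.
P(s) = (1)/(s^2 + 5.8*s + 22.85)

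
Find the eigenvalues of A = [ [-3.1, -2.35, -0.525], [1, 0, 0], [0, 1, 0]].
Eigenvalues solve det(λI - A) = 0.
Characteristic polynomial: λ^3 + 3.1*λ^2 + 2.35*λ + 0.525 = 0.
Factor: (λ + 2.1)(λ + 0.5)(λ + 0.5) = 0.
Roots: -0.5, -0.5, -2.1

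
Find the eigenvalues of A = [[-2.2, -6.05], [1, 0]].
Eigenvalues solve det(λI - A) = 0.
Characteristic polynomial: λ^2 + 2.2*λ + 6.05 = 0.
Roots: -1.1 + 2.2j, -1.1 - 2.2j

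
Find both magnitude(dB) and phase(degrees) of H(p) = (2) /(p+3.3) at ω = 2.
Substitute p = j*2: H(j2) = 0.443251 - 0.268637j.
|H| = 20*log₁₀(sqrt(Re²+Im²)) = -5.71 dB.
∠H = atan2(Im, Re) = -31.22°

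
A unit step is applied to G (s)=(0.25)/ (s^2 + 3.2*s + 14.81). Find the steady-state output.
FVT: lim_{t→∞} y(t) = lim_{s→0} s*Y(s) where Y(s) = G(s)/s.
= lim_{s→0} G(s) = G(0) = num(0)/den(0) = 0.25/14.81 = 0.01688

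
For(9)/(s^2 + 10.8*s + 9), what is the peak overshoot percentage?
Standard form: ωn²/(s²+2ζωn·s+ωn²) → ωn = 3, ζ = 1.8.
ζ ≥ 1, so the response is non-oscillatory: peak overshoot = 0%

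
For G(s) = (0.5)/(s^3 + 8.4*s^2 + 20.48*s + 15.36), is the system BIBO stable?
Denominator: s^3 + 8.4*s^2 + 20.48*s + 15.36 = (s + 4.8)(s + 2)(s + 1.6). Poles: -1.6, -2, -4.8. All Re(p)<0: Yes (stable)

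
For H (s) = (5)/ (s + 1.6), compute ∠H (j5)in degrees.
Substitute s = j*5: H(j5) = 0.290276 - 0.907112j.
∠H(j5) = atan2(Im, Re) = atan2(-0.907112, 0.290276) = -72.26°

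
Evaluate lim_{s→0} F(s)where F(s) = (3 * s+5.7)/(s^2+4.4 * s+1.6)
DC gain = F(0) = num(0)/den(0) = 5.7/1.6 = 3.562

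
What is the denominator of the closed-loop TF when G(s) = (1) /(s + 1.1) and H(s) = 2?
Characteristic poly = G_den * H_den + G_num * H_num = (s + 1.1) + (2) = s + 3.1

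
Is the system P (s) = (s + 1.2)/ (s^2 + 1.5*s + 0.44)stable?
Denominator: s^2 + 1.5*s + 0.44 = (s + 0.4)(s + 1.1). Poles: -0.4, -1.1. All Re(p)<0: Yes (stable)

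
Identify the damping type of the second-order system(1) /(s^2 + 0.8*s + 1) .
Standard form: ωn²/(s²+2ζωn·s+ωn²) gives ωn=1, ζ=0.4.
Underdamped (ζ = 0.4 < 1)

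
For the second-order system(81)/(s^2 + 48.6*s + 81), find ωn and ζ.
Standard form: ωn²/(s²+2ζωn·s+ωn²).
const=81=ωn² → ωn=9, s coeff=48.6=2ζωn → ζ=2.7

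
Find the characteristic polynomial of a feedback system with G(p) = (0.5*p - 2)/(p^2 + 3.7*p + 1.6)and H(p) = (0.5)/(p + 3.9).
Characteristic poly = G_den * H_den + G_num * H_num = (p^3 + 7.6*p^2 + 16.03*p + 6.24) + (0.25*p - 1) = p^3 + 7.6*p^2 + 16.28*p + 5.24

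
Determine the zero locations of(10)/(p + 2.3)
Numerator is a nonzero constant (10) → Zeros: none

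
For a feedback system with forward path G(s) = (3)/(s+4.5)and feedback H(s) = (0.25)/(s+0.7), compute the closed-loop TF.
Closed-loop T = G/(1+GH).
Numerator: G_num * H_den = 3*s + 2.1.
Denominator: G_den * H_den + G_num * H_num = (s^2 + 5.2*s + 3.15) + (0.75) = s^2 + 5.2*s + 3.9.
T(s) = (3*s + 2.1)/(s^2 + 5.2*s + 3.9)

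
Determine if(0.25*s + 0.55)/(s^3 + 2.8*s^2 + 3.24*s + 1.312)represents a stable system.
Denominator: s^3 + 2.8*s^2 + 3.24*s + 1.312 = (s + 0.8)(s^2 + 2*s + 1.64). Poles: -0.8, -1 + 0.8j, -1 - 0.8j. All Re(p)<0: Yes (stable)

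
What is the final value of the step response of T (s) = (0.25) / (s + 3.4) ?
FVT: lim_{t→∞} y(t) = lim_{s→0} s*Y(s) where Y(s) = T(s)/s.
= lim_{s→0} T(s) = T(0) = num(0)/den(0) = 0.25/3.4 = 0.07353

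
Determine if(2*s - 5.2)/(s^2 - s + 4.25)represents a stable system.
Denominator: s^2 - s + 4.25. Poles: 0.5 + 2j, 0.5 - 2j. All Re(p)<0: No (unstable)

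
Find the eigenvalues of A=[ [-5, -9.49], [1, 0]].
Eigenvalues solve det(λI - A) = 0.
Characteristic polynomial: λ^2 + 5*λ + 9.49 = 0.
Roots: -2.5 + 1.8j, -2.5 - 1.8j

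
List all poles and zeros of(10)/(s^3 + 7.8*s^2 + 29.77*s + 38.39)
Set denominator = 0: s^3 + 7.8*s^2 + 29.77*s + 38.39 = (s + 2.2)(s^2 + 5.6*s + 17.45) = 0 → Poles: -2.2, -2.8 + 3.1j, -2.8 - 3.1j
Numerator is a nonzero constant (10) → Zeros: none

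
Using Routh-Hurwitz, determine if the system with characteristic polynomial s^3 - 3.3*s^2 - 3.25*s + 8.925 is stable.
Routh array:
s^3: [1, -3.25]; s^2: [-3.3, 8.925]; s^1: [-0.545455]; s^0: [8.925]
First column: [1, -3.3, -0.545455, 8.925]. Sign changes = 2.
No, unstable (2 RHP root(s))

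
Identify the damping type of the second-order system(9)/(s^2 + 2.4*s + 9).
Standard form: ωn²/(s²+2ζωn·s+ωn²) gives ωn=3, ζ=0.4.
Underdamped (ζ = 0.4 < 1)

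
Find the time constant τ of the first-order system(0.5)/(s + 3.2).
First-order system: τ = -1/pole. Pole = -3.2. τ = -1/(-3.2) = 0.3125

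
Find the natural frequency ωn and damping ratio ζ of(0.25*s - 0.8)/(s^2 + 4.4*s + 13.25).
Underdamped: complex pole -2.2 + 2.9j. ωn = |pole| = 3.64, ζ = -Re(pole)/ωn = 0.6044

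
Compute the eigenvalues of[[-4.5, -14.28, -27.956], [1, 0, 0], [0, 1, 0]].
Eigenvalues solve det(λI - A) = 0.
Characteristic polynomial: λ^3 + 4.5*λ^2 + 14.28*λ + 27.956 = 0.
Factor: (λ + 2.9)(λ^2 + 1.6*λ + 9.64) = 0.
Roots: -0.8 + 3j, -0.8 - 3j, -2.9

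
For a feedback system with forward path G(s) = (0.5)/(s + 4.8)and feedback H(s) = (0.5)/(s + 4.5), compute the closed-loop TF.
Closed-loop T = G/(1+GH).
Numerator: G_num * H_den = 0.5*s + 2.25.
Denominator: G_den * H_den + G_num * H_num = (s^2 + 9.3*s + 21.6) + (0.25) = s^2 + 9.3*s + 21.85.
T(s) = (0.5*s + 2.25)/(s^2 + 9.3*s + 21.85)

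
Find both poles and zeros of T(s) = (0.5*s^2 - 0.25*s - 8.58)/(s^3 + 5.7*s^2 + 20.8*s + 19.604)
Set denominator = 0: s^3 + 5.7*s^2 + 20.8*s + 19.604 = (s + 1.3)(s^2 + 4.4*s + 15.08) = 0 → Poles: -1.3, -2.2 + 3.2j, -2.2 - 3.2j
Set numerator = 0: 0.5*s^2 - 0.25*s - 8.58 = 0.5*(s - 4.4)(s + 3.9) = 0 → Zeros: -3.9, 4.4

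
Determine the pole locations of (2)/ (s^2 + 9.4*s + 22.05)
Set denominator = 0: s^2 + 9.4*s + 22.05 = (s + 4.5)(s + 4.9) = 0 → Poles: -4.5, -4.9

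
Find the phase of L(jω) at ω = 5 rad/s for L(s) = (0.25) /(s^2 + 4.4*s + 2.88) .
Substitute s = j*5: L(j5) = -0.00568173 - 0.00565091j.
∠L(j5) = atan2(Im, Re) = atan2(-0.00565091, -0.00568173) = -135.16°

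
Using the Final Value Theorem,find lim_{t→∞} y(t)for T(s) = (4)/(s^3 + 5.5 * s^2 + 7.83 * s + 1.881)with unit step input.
FVT: lim_{t→∞} y(t) = lim_{s→0} s*Y(s) where Y(s) = T(s)/s.
= lim_{s→0} T(s) = T(0) = num(0)/den(0) = 4/1.881 = 2.127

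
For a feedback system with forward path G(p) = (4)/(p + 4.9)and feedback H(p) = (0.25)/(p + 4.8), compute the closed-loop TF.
Closed-loop T = G/(1+GH).
Numerator: G_num * H_den = 4*p + 19.2.
Denominator: G_den * H_den + G_num * H_num = (p^2 + 9.7*p + 23.52) + (1) = p^2 + 9.7*p + 24.52.
T(p) = (4*p + 19.2)/(p^2 + 9.7*p + 24.52)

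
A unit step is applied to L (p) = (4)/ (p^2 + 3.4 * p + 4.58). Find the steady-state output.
FVT: lim_{t→∞} y(t) = lim_{p→0} p*Y(p) where Y(p) = L(p)/p.
= lim_{p→0} L(p) = L(0) = num(0)/den(0) = 4/4.58 = 0.8734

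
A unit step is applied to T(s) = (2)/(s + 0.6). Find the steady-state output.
FVT: lim_{t→∞} y(t) = lim_{s→0} s*Y(s) where Y(s) = T(s)/s.
= lim_{s→0} T(s) = T(0) = num(0)/den(0) = 2/0.6 = 3.333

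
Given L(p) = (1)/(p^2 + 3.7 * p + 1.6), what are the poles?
Set denominator = 0: p^2 + 3.7*p + 1.6 = (p + 3.2)(p + 0.5) = 0 → Poles: -0.5, -3.2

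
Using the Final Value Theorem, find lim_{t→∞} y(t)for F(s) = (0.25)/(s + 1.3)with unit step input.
FVT: lim_{t→∞} y(t) = lim_{s→0} s*Y(s) where Y(s) = F(s)/s.
= lim_{s→0} F(s) = F(0) = num(0)/den(0) = 0.25/1.3 = 0.1923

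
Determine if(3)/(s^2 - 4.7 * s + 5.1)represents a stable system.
Denominator: s^2 - 4.7*s + 5.1 = (s - 3)(s - 1.7). Poles: 1.7, 3. All Re(p)<0: No (unstable)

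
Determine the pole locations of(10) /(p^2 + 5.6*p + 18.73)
Set denominator = 0: p^2 + 5.6*p + 18.73 = 0 → Poles: -2.8 + 3.3j, -2.8 - 3.3j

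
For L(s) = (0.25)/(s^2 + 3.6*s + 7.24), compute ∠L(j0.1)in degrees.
Substitute s = j*0.1: L(j0.1) = 0.0344926 - 0.00171748j.
∠L(j0.1) = atan2(Im, Re) = atan2(-0.00171748, 0.0344926) = -2.85°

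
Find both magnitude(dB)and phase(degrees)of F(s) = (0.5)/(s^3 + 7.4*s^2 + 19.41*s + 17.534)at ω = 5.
Substitute s = j*5: F(j5) = -0.00290477 + 0.000484804j.
|F| = 20*log₁₀(sqrt(Re²+Im²)) = -50.62 dB.
∠F = atan2(Im, Re) = 170.52° (principal value).
Summing the individual angle contributions Σ∠(j5 − zᵢ) − Σ∠(j5 − pₖ) over the 0 zero(s) and 3 pole(s), each followed continuously from ω = 0 (DC phase referenced to (−180°, 180°]), gives -189.48°, i.e. the principal value - 360°. Continuous Bode phase = -189.48°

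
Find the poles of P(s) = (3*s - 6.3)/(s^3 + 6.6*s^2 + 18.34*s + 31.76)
Set denominator = 0: s^3 + 6.6*s^2 + 18.34*s + 31.76 = (s + 4)(s^2 + 2.6*s + 7.94) = 0 → Poles: -1.3 + 2.5j, -1.3 - 2.5j, -4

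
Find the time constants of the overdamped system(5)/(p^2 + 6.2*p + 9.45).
Overdamped: real poles at -3.5, -2.7. τ = -1/pole → τ₁ = 0.2857, τ₂ = 0.3704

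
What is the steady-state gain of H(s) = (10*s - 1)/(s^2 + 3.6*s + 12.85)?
DC gain = H(0) = num(0)/den(0) = -1/12.85 = -0.07782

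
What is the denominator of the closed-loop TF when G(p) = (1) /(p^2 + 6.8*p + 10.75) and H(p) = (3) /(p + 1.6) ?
Characteristic poly = G_den * H_den + G_num * H_num = (p^3 + 8.4*p^2 + 21.63*p + 17.2) + (3) = p^3 + 8.4*p^2 + 21.63*p + 20.2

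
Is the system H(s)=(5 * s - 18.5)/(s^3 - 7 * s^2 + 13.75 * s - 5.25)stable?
Denominator: s^3 - 7*s^2 + 13.75*s - 5.25 = (s - 3.5)(s - 3)(s - 0.5). Poles: 0.5, 3, 3.5. All Re(p)<0: No (unstable)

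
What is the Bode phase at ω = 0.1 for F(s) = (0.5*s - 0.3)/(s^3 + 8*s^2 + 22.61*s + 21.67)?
Substitute s = j*0.1: F(j0.1) = -0.0135049 + 0.00372956j.
∠F(j0.1) = atan2(Im, Re) = atan2(0.00372956, -0.0135049) = 164.56°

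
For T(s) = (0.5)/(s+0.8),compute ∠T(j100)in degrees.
Substitute s = j*100: T(j100) = 3.99974e-05 - 0.00499968j.
∠T(j100) = atan2(Im, Re) = atan2(-0.00499968, 3.99974e-05) = -89.54°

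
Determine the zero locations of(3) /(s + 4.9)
Numerator is a nonzero constant (3) → Zeros: none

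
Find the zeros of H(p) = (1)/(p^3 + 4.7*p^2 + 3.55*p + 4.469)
Numerator is a nonzero constant (1) → Zeros: none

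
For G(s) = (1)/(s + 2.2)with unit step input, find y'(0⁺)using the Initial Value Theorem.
IVT: y'(0⁺) = lim_{s→∞} s²·Y(s) = lim_{s→∞} s·G(s).
deg(num) = 0, deg(den) = 1, relative degree = 1, so s·G(s) → (leading num)/(leading den) = 1/1 = 1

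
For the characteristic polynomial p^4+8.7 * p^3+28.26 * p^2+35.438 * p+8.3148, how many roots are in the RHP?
p^4 + 8.7*p^3 + 28.26*p^2 + 35.438*p + 8.3148 = (p + 0.3)(p + 2.6)(p^2 + 5.8*p + 10.66). Poles: -0.3, -2.6, -2.9 + 1.5j, -2.9 - 1.5j. RHP poles (Re>0): 0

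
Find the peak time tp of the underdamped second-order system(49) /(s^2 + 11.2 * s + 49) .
Standard form: ωn²/(s²+2ζωn·s+ωn²) → ωn = 7, ζ = 0.8.
ωd = ωn·√(1-ζ²) = 7·√(1-0.8²) = 4.2.
tp = π/ωd = π/4.2 = 0.748 s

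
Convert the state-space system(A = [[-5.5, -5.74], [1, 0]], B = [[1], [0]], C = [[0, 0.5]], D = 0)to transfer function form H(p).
H(p) = C(pI - A)⁻¹B + D.
Characteristic polynomial det(pI - A) = p^2 + 5.5*p + 5.74.
Numerator from C·adj(pI-A)·B + D·det(pI-A) = 0.5.
H(p) = (0.5)/(p^2 + 5.5*p + 5.74)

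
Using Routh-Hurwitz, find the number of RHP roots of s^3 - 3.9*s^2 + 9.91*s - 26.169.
Routh array:
s^3: [1, 9.91]; s^2: [-3.9, -26.169]; s^1: [3.2]; s^0: [-26.169]
First column: [1, -3.9, 3.2, -26.169]. Sign changes = RHP roots = 3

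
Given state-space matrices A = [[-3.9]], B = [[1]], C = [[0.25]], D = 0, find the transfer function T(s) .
T(s) = C(sI - A)⁻¹B + D.
Characteristic polynomial det(sI - A) = s + 3.9.
Numerator from C·adj(sI-A)·B + D·det(sI-A) = 0.25.
T(s) = (0.25)/(s + 3.9)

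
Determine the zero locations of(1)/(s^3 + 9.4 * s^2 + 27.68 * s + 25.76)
Numerator is a nonzero constant (1) → Zeros: none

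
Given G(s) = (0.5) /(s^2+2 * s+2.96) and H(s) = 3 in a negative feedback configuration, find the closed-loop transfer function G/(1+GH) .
Closed-loop T = G/(1+GH).
Numerator: G_num * H_den = 0.5.
Denominator: G_den * H_den + G_num * H_num = (s^2 + 2*s + 2.96) + (1.5) = s^2 + 2*s + 4.46.
T(s) = (0.5)/(s^2 + 2*s + 4.46)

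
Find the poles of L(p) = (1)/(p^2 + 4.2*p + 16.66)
Set denominator = 0: p^2 + 4.2*p + 16.66 = 0 → Poles: -2.1 + 3.5j, -2.1 - 3.5j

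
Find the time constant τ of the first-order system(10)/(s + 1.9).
First-order system: τ = -1/pole. Pole = -1.9. τ = -1/(-1.9) = 0.5263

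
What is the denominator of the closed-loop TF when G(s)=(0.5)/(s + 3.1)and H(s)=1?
Characteristic poly = G_den * H_den + G_num * H_num = (s + 3.1) + (0.5) = s + 3.6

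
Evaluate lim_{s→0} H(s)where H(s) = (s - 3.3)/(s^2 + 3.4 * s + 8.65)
DC gain = H(0) = num(0)/den(0) = -3.3/8.65 = -0.3815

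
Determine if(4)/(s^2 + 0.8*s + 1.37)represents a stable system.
Denominator: s^2 + 0.8*s + 1.37. Poles: -0.4 + 1.1j, -0.4 - 1.1j. All Re(p)<0: Yes (stable)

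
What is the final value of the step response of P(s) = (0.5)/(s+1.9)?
FVT: lim_{t→∞} y(t) = lim_{s→0} s*Y(s) where Y(s) = P(s)/s.
= lim_{s→0} P(s) = P(0) = num(0)/den(0) = 0.5/1.9 = 0.2632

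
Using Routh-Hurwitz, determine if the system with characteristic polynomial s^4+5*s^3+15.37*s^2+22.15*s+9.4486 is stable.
Routh array:
s^4: [1, 15.37, 9.4486]; s^3: [5, 22.15]; s^2: [10.94, 9.4486]; s^1: [17.8316]; s^0: [9.4486]
First column: [1, 5, 10.94, 17.8316, 9.4486]. Sign changes = 0.
Yes, stable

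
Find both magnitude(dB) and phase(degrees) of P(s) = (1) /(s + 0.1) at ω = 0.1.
Substitute s = j*0.1: P(j0.1) = 5 - 5j.
|P| = 20*log₁₀(sqrt(Re²+Im²)) = 16.99 dB.
∠P = atan2(Im, Re) = -45.00°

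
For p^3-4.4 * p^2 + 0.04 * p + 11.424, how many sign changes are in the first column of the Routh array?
Routh array:
p^3: [1, 0.04]; p^2: [-4.4, 11.424]; p^1: [2.63636]; p^0: [11.424]
First column: [1, -4.4, 2.63636, 11.424]. Sign changes = 2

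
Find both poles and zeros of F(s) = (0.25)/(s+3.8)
Set denominator = 0: s + 3.8 = 0 → Poles: -3.8
Numerator is a nonzero constant (0.25) → Zeros: none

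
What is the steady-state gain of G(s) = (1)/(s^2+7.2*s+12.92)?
DC gain = G(0) = num(0)/den(0) = 1/12.92 = 0.0774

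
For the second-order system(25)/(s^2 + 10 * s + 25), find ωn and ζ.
Standard form: ωn²/(s²+2ζωn·s+ωn²).
const=25=ωn² → ωn=5, s coeff=10=2ζωn → ζ=1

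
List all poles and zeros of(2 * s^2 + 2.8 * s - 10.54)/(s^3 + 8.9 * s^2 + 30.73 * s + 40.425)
Set denominator = 0: s^3 + 8.9*s^2 + 30.73*s + 40.425 = (s + 3.3)(s^2 + 5.6*s + 12.25) = 0 → Poles: -2.8 + 2.1j, -2.8 - 2.1j, -3.3
Set numerator = 0: 2*s^2 + 2.8*s - 10.54 = 2*(s - 1.7)(s + 3.1) = 0 → Zeros: -3.1, 1.7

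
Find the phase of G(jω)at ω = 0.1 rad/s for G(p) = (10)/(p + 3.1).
Substitute p = j*0.1: G(j0.1) = 3.22245 - 0.10395j.
∠G(j0.1) = atan2(Im, Re) = atan2(-0.10395, 3.22245) = -1.85°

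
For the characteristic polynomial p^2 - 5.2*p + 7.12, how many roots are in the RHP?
Poles: 2.6 + 0.6j, 2.6 - 0.6j. RHP poles (Re>0): 2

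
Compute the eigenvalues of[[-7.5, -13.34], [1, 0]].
Eigenvalues solve det(λI - A) = 0.
Characteristic polynomial: λ^2 + 7.5*λ + 13.34 = 0.
Factor: (λ + 4.6)(λ + 2.9) = 0.
Roots: -2.9, -4.6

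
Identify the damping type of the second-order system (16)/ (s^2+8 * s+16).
Standard form: ωn²/(s²+2ζωn·s+ωn²) gives ωn=4, ζ=1.
Critically damped (ζ = 1)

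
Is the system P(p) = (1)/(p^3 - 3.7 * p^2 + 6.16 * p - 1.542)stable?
Denominator: p^3 - 3.7*p^2 + 6.16*p - 1.542 = (p - 0.3)(p^2 - 3.4*p + 5.14). Poles: 0.3, 1.7 + 1.5j, 1.7 - 1.5j. All Re(p)<0: No (unstable)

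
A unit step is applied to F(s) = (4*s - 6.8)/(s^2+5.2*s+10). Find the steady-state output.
FVT: lim_{t→∞} y(t) = lim_{s→0} s*Y(s) where Y(s) = F(s)/s.
= lim_{s→0} F(s) = F(0) = num(0)/den(0) = -6.8/10 = -0.68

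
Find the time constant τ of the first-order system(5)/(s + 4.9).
First-order system: τ = -1/pole. Pole = -4.9. τ = -1/(-4.9) = 0.2041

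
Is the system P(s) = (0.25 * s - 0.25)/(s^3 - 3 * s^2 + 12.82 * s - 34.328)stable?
Denominator: s^3 - 3*s^2 + 12.82*s - 34.328 = (s - 2.8)(s^2 - 0.2*s + 12.26). Poles: 0.1 + 3.5j, 0.1 - 3.5j, 2.8. All Re(p)<0: No (unstable)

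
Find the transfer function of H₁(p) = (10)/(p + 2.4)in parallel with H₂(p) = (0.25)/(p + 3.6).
Parallel: H = H₁ + H₂ = (n₁·d₂ + n₂·d₁)/(d₁·d₂).
n₁·d₂ = 10*p + 36. n₂·d₁ = 0.25*p + 0.6. Sum = 10.25*p + 36.6. d₁·d₂ = p^2 + 6*p + 8.64.
H(p) = (10.25*p + 36.6)/(p^2 + 6*p + 8.64)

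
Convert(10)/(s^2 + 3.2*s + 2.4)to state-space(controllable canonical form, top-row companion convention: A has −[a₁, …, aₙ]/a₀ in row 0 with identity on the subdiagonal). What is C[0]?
Reachable canonical form: C = numerator coefficients (right-aligned, zero-padded to length n).
num = 10, C = [[0, 10]].
C[0] = 0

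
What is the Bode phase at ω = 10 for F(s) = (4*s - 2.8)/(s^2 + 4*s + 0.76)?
Substitute s = j*10: F(j10) = 0.164027 - 0.33695j.
∠F(j10) = atan2(Im, Re) = atan2(-0.33695, 0.164027) = -64.04°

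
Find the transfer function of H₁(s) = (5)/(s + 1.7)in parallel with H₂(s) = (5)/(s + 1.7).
Parallel: H = H₁ + H₂ = (n₁·d₂ + n₂·d₁)/(d₁·d₂).
n₁·d₂ = 5*s + 8.5. n₂·d₁ = 5*s + 8.5. Sum = 10*s + 17. d₁·d₂ = s^2 + 3.4*s + 2.89.
H(s) = (10*s + 17)/(s^2 + 3.4*s + 2.89)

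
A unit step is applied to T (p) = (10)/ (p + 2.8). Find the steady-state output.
FVT: lim_{t→∞} y(t) = lim_{p→0} p*Y(p) where Y(p) = T(p)/p.
= lim_{p→0} T(p) = T(0) = num(0)/den(0) = 10/2.8 = 3.571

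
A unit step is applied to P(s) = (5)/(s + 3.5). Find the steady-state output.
FVT: lim_{t→∞} y(t) = lim_{s→0} s*Y(s) where Y(s) = P(s)/s.
= lim_{s→0} P(s) = P(0) = num(0)/den(0) = 5/3.5 = 1.429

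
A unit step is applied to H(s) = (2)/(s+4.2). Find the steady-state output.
FVT: lim_{t→∞} y(t) = lim_{s→0} s*Y(s) where Y(s) = H(s)/s.
= lim_{s→0} H(s) = H(0) = num(0)/den(0) = 2/4.2 = 0.4762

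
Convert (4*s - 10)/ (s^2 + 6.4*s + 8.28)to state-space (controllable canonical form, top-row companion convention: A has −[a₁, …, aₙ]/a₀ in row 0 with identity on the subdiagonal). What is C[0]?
Reachable canonical form: C = numerator coefficients (right-aligned, zero-padded to length n).
num = 4*s - 10, C = [[4, -10]].
C[0] = 4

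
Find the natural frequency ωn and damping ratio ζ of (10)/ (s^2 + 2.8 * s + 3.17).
Underdamped: complex pole -1.4 + 1.1j. ωn = |pole| = 1.78, ζ = -Re(pole)/ωn = 0.7863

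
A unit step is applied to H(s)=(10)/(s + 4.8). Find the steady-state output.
FVT: lim_{t→∞} y(t) = lim_{s→0} s*Y(s) where Y(s) = H(s)/s.
= lim_{s→0} H(s) = H(0) = num(0)/den(0) = 10/4.8 = 2.083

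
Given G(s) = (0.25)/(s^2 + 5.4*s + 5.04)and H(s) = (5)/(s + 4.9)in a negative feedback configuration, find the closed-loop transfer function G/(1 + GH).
Closed-loop T = G/(1+GH).
Numerator: G_num * H_den = 0.25*s + 1.225.
Denominator: G_den * H_den + G_num * H_num = (s^3 + 10.3*s^2 + 31.5*s + 24.696) + (1.25) = s^3 + 10.3*s^2 + 31.5*s + 25.946.
T(s) = (0.25*s + 1.225)/(s^3 + 10.3*s^2 + 31.5*s + 25.946)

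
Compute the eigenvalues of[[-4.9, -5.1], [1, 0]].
Eigenvalues solve det(λI - A) = 0.
Characteristic polynomial: λ^2 + 4.9*λ + 5.1 = 0.
Factor: (λ + 1.5)(λ + 3.4) = 0.
Roots: -1.5, -3.4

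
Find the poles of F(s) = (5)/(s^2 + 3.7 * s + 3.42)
Set denominator = 0: s^2 + 3.7*s + 3.42 = (s + 1.9)(s + 1.8) = 0 → Poles: -1.8, -1.9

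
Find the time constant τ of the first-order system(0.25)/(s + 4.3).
First-order system: τ = -1/pole. Pole = -4.3. τ = -1/(-4.3) = 0.2326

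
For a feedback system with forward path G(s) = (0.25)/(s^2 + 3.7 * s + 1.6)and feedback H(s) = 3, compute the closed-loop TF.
Closed-loop T = G/(1+GH).
Numerator: G_num * H_den = 0.25.
Denominator: G_den * H_den + G_num * H_num = (s^2 + 3.7*s + 1.6) + (0.75) = s^2 + 3.7*s + 2.35.
T(s) = (0.25)/(s^2 + 3.7*s + 2.35)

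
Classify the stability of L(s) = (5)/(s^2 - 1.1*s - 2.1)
Denominator: s^2 - 1.1*s - 2.1 = (s - 2.1)(s + 1). Poles: -1, 2.1. Unstable (1 pole(s) in RHP)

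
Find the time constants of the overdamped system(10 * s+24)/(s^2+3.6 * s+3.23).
Overdamped: real poles at -1.7, -1.9. τ = -1/pole → τ₁ = 0.5882, τ₂ = 0.5263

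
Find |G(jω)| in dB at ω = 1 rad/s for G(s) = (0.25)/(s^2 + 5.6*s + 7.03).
Substitute s = j*1: G(j1) = 0.0222605 - 0.0206731j.
|G(j1)| = sqrt(Re² + Im²) = 0.03038.
20*log₁₀(0.03038) = -30.35 dB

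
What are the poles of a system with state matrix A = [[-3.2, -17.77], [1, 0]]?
Eigenvalues solve det(λI - A) = 0.
Characteristic polynomial: λ^2 + 3.2*λ + 17.77 = 0.
Roots: -1.6 + 3.9j, -1.6 - 3.9j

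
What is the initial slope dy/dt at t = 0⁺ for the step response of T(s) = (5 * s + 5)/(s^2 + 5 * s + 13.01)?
IVT: y'(0⁺) = lim_{s→∞} s²·Y(s) = lim_{s→∞} s·T(s).
deg(num) = 1, deg(den) = 2, relative degree = 1, so s·T(s) → (leading num)/(leading den) = 5/1 = 5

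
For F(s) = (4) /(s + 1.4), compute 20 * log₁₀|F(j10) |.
Substitute s = j*10: F(j10) = 0.0549235 - 0.392311j.
|F(j10)| = sqrt(Re² + Im²) = 0.3961.
20*log₁₀(0.3961) = -8.04 dB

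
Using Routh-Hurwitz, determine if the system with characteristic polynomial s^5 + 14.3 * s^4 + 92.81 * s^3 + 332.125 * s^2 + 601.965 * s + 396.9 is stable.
Routh array:
s^5: [1, 92.81, 601.965]; s^4: [14.3, 332.125, 396.9]; s^3: [69.5845, 574.21]; s^2: [214.122, 396.9]; s^1: [445.227]; s^0: [396.9]
First column: [1, 14.3, 69.5845, 214.122, 445.227, 396.9]. Sign changes = 0.
Yes, stable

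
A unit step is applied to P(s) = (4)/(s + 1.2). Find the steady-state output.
FVT: lim_{t→∞} y(t) = lim_{s→0} s*Y(s) where Y(s) = P(s)/s.
= lim_{s→0} P(s) = P(0) = num(0)/den(0) = 4/1.2 = 3.333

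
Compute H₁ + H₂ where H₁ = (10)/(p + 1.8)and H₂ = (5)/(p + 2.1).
Parallel: H = H₁ + H₂ = (n₁·d₂ + n₂·d₁)/(d₁·d₂).
n₁·d₂ = 10*p + 21. n₂·d₁ = 5*p + 9. Sum = 15*p + 30. d₁·d₂ = p^2 + 3.9*p + 3.78.
H(p) = (15*p + 30)/(p^2 + 3.9*p + 3.78)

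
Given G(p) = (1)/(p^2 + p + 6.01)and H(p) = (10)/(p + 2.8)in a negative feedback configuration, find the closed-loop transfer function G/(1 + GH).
Closed-loop T = G/(1+GH).
Numerator: G_num * H_den = p + 2.8.
Denominator: G_den * H_den + G_num * H_num = (p^3 + 3.8*p^2 + 8.81*p + 16.828) + (10) = p^3 + 3.8*p^2 + 8.81*p + 26.828.
T(p) = (p + 2.8)/(p^3 + 3.8*p^2 + 8.81*p + 26.828)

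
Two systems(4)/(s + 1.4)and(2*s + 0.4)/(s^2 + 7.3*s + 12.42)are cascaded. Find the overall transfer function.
Series: H = H₁ · H₂ = (n₁·n₂)/(d₁·d₂).
Num: n₁·n₂ = 8*s + 1.6. Den: d₁·d₂ = s^3 + 8.7*s^2 + 22.64*s + 17.388.
H(s) = (8*s + 1.6)/(s^3 + 8.7*s^2 + 22.64*s + 17.388)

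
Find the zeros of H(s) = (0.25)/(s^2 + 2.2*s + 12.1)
Numerator is a nonzero constant (0.25) → Zeros: none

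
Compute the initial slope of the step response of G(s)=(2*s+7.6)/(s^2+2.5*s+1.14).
IVT: y'(0⁺) = lim_{s→∞} s²·Y(s) = lim_{s→∞} s·G(s).
deg(num) = 1, deg(den) = 2, relative degree = 1, so s·G(s) → (leading num)/(leading den) = 2/1 = 2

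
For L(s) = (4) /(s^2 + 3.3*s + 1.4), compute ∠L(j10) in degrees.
Substitute s = j*10: L(j10) = -0.0364815 - 0.0122098j.
∠L(j10) = atan2(Im, Re) = atan2(-0.0122098, -0.0364815) = -161.50°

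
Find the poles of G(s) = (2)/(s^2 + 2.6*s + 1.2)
Set denominator = 0: s^2 + 2.6*s + 1.2 = (s + 2)(s + 0.6) = 0 → Poles: -0.6, -2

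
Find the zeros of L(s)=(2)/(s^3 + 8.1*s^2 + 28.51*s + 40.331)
Numerator is a nonzero constant (2) → Zeros: none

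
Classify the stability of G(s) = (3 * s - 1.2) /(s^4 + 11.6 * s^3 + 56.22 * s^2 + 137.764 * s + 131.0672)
Denominator: s^4 + 11.6*s^3 + 56.22*s^2 + 137.764*s + 131.0672 = (s + 4.4)(s + 2.2)(s^2 + 5*s + 13.54). Poles: -2.2, -2.5 + 2.7j, -2.5 - 2.7j, -4.4. Stable (all poles in LHP)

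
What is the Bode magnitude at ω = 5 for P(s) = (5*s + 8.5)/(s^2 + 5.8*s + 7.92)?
Substitute s = j*5: P(j5) = 0.51188 - 0.594583j.
|P(j5)| = sqrt(Re² + Im²) = 0.7846.
20*log₁₀(0.7846) = -2.11 dB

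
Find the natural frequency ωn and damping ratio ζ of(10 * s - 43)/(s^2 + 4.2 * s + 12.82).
Underdamped: complex pole -2.1 + 2.9j. ωn = |pole| = 3.581, ζ = -Re(pole)/ωn = 0.5865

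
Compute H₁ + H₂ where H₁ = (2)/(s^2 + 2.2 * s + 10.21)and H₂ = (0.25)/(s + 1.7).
Parallel: H = H₁ + H₂ = (n₁·d₂ + n₂·d₁)/(d₁·d₂).
n₁·d₂ = 2*s + 3.4. n₂·d₁ = 0.25*s^2 + 0.55*s + 2.5525. Sum = 0.25*s^2 + 2.55*s + 5.9525. d₁·d₂ = s^3 + 3.9*s^2 + 13.95*s + 17.357.
H(s) = (0.25*s^2 + 2.55*s + 5.9525)/(s^3 + 3.9*s^2 + 13.95*s + 17.357)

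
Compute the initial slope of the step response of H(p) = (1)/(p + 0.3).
IVT: y'(0⁺) = lim_{p→∞} p²·Y(p) = lim_{p→∞} p·H(p).
deg(num) = 0, deg(den) = 1, relative degree = 1, so p·H(p) → (leading num)/(leading den) = 1/1 = 1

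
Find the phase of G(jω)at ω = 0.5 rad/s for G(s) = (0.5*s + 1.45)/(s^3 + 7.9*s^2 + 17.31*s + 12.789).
Substitute s = j*0.5: G(j0.5) = 0.0938981 - 0.0509479j.
∠G(j0.5) = atan2(Im, Re) = atan2(-0.0509479, 0.0938981) = -28.48°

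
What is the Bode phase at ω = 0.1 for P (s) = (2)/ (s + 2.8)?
Substitute s = j*0.1: P(j0.1) = 0.713376 - 0.0254777j.
∠P(j0.1) = atan2(Im, Re) = atan2(-0.0254777, 0.713376) = -2.05°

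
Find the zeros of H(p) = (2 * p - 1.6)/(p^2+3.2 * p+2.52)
Set numerator = 0: 2*p - 1.6 = 0 → Zeros: 0.8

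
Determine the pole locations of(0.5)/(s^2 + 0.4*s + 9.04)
Set denominator = 0: s^2 + 0.4*s + 9.04 = 0 → Poles: -0.2 + 3j, -0.2 - 3j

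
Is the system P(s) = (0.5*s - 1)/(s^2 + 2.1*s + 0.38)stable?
Denominator: s^2 + 2.1*s + 0.38 = (s + 1.9)(s + 0.2). Poles: -0.2, -1.9. All Re(p)<0: Yes (stable)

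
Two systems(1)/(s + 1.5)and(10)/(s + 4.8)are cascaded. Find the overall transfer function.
Series: H = H₁ · H₂ = (n₁·n₂)/(d₁·d₂).
Num: n₁·n₂ = 10. Den: d₁·d₂ = s^2 + 6.3*s + 7.2.
H(s) = (10)/(s^2 + 6.3*s + 7.2)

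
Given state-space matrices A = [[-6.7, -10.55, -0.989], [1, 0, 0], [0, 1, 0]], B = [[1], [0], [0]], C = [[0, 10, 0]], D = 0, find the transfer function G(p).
G(p) = C(pI - A)⁻¹B + D.
Characteristic polynomial det(pI - A) = p^3 + 6.7*p^2 + 10.55*p + 0.989.
Numerator from C·adj(pI-A)·B + D·det(pI-A) = 10*p.
G(p) = (10*p)/(p^3 + 6.7*p^2 + 10.55*p + 0.989)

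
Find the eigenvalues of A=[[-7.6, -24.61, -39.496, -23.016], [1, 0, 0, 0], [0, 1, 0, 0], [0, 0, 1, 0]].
Eigenvalues solve det(λI - A) = 0.
Characteristic polynomial: λ^4 + 7.6*λ^3 + 24.61*λ^2 + 39.496*λ + 23.016 = 0.
Factor: (λ + 2.8)(λ + 1.2)(λ^2 + 3.6*λ + 6.85) = 0.
Roots: -1.2, -1.8 + 1.9j, -1.8 - 1.9j, -2.8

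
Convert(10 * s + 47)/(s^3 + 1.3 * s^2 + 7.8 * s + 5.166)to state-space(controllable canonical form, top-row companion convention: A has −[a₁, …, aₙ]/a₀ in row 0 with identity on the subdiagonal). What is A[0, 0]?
Reachable canonical form for den = s^3 + 1.3*s^2 + 7.8*s + 5.166: top row of A = -[a₁,a₂,...,aₙ]/a₀, ones on the subdiagonal, zeros elsewhere.
A = [[-1.3, -7.8, -5.166], [1, 0, 0], [0, 1, 0]].
A[0,0] = -1.3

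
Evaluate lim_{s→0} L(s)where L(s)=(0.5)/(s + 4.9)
DC gain = L(0) = num(0)/den(0) = 0.5/4.9 = 0.102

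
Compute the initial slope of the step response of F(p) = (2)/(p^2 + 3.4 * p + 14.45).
IVT: y'(0⁺) = lim_{p→∞} p²·Y(p) = lim_{p→∞} p·F(p).
deg(num) = 0, deg(den) = 2, relative degree = 2 ≥ 2, so p·F(p) → 0. Initial slope = 0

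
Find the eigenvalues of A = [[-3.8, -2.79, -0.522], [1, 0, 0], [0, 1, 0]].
Eigenvalues solve det(λI - A) = 0.
Characteristic polynomial: λ^3 + 3.8*λ^2 + 2.79*λ + 0.522 = 0.
Factor: (λ + 0.6)(λ + 2.9)(λ + 0.3) = 0.
Roots: -0.3, -0.6, -2.9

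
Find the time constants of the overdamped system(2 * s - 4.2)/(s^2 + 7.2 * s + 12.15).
Overdamped: real poles at -4.5, -2.7. τ = -1/pole → τ₁ = 0.2222, τ₂ = 0.3704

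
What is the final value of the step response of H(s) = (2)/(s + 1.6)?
FVT: lim_{t→∞} y(t) = lim_{s→0} s*Y(s) where Y(s) = H(s)/s.
= lim_{s→0} H(s) = H(0) = num(0)/den(0) = 2/1.6 = 1.25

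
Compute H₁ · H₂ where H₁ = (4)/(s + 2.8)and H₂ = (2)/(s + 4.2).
Series: H = H₁ · H₂ = (n₁·n₂)/(d₁·d₂).
Num: n₁·n₂ = 8. Den: d₁·d₂ = s^2 + 7*s + 11.76.
H(s) = (8)/(s^2 + 7*s + 11.76)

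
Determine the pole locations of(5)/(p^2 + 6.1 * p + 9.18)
Set denominator = 0: p^2 + 6.1*p + 9.18 = (p + 2.7)(p + 3.4) = 0 → Poles: -2.7, -3.4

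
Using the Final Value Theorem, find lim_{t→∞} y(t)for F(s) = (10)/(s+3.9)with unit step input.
FVT: lim_{t→∞} y(t) = lim_{s→0} s*Y(s) where Y(s) = F(s)/s.
= lim_{s→0} F(s) = F(0) = num(0)/den(0) = 10/3.9 = 2.564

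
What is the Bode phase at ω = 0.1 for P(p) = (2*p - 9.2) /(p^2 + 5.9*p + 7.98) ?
Substitute p = j*0.1: P(j0.1) = -1.14619 + 0.109944j.
∠P(j0.1) = atan2(Im, Re) = atan2(0.109944, -1.14619) = 174.52°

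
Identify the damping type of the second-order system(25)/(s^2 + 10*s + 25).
Standard form: ωn²/(s²+2ζωn·s+ωn²) gives ωn=5, ζ=1.
Critically damped (ζ = 1)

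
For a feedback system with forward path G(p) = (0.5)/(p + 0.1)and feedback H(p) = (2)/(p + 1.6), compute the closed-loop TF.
Closed-loop T = G/(1+GH).
Numerator: G_num * H_den = 0.5*p + 0.8.
Denominator: G_den * H_den + G_num * H_num = (p^2 + 1.7*p + 0.16) + (1) = p^2 + 1.7*p + 1.16.
T(p) = (0.5*p + 0.8)/(p^2 + 1.7*p + 1.16)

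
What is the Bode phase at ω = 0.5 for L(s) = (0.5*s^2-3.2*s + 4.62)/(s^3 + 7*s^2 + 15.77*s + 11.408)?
Substitute s = j*0.5: L(j0.5) = 0.20194 - 0.32792j.
∠L(j0.5) = atan2(Im, Re) = atan2(-0.32792, 0.20194) = -58.37°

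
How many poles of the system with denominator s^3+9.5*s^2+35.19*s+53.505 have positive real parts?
s^3 + 9.5*s^2 + 35.19*s + 53.505 = (s + 4.1)(s^2 + 5.4*s + 13.05). Poles: -2.7 + 2.4j, -2.7 - 2.4j, -4.1. RHP poles (Re>0): 0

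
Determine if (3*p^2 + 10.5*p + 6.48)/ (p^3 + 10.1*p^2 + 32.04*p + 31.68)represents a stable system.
Denominator: p^3 + 10.1*p^2 + 32.04*p + 31.68 = (p + 2)(p + 3.3)(p + 4.8). Poles: -2, -3.3, -4.8. All Re(p)<0: Yes (stable)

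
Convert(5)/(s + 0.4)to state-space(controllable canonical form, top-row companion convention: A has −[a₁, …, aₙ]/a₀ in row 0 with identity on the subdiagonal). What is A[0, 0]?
Reachable canonical form for den = s + 0.4: top row of A = -[a₁,a₂,...,aₙ]/a₀, ones on the subdiagonal, zeros elsewhere.
A = [[-0.4]].
A[0,0] = -0.4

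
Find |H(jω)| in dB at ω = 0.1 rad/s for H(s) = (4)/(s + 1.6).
Substitute s = j*0.1: H(j0.1) = 2.49027 - 0.155642j.
|H(j0.1)| = sqrt(Re² + Im²) = 2.495.
20*log₁₀(2.495) = 7.94 dB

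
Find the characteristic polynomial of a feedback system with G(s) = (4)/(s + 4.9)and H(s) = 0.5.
Characteristic poly = G_den * H_den + G_num * H_num = (s + 4.9) + (2) = s + 6.9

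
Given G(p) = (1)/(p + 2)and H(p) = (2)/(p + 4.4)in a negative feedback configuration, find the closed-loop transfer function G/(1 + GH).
Closed-loop T = G/(1+GH).
Numerator: G_num * H_den = p + 4.4.
Denominator: G_den * H_den + G_num * H_num = (p^2 + 6.4*p + 8.8) + (2) = p^2 + 6.4*p + 10.8.
T(p) = (p + 4.4)/(p^2 + 6.4*p + 10.8)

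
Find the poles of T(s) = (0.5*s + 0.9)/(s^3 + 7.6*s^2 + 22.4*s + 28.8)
Set denominator = 0: s^3 + 7.6*s^2 + 22.4*s + 28.8 = (s + 3.6)(s^2 + 4*s + 8) = 0 → Poles: -2 + 2j, -2 - 2j, -3.6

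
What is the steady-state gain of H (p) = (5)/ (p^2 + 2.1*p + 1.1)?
DC gain = H(0) = num(0)/den(0) = 5/1.1 = 4.545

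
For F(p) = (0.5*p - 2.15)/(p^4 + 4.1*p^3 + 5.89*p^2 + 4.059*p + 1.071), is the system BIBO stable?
Denominator: p^4 + 4.1*p^3 + 5.89*p^2 + 4.059*p + 1.071 = (p + 0.6)(p + 2.1)(p^2 + 1.4*p + 0.85). Poles: -0.6, -0.7 + 0.6j, -0.7 - 0.6j, -2.1. All Re(p)<0: Yes (stable)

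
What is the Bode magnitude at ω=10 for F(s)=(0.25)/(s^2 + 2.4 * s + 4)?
Substitute s = j*10: F(j10) = -0.00245098 - 0.000612745j.
|F(j10)| = sqrt(Re² + Im²) = 0.002526.
20*log₁₀(0.002526) = -51.95 dB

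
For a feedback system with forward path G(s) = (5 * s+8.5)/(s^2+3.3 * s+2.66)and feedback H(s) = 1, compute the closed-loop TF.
Closed-loop T = G/(1+GH).
Numerator: G_num * H_den = 5*s + 8.5.
Denominator: G_den * H_den + G_num * H_num = (s^2 + 3.3*s + 2.66) + (5*s + 8.5) = s^2 + 8.3*s + 11.16.
T(s) = (5*s + 8.5)/(s^2 + 8.3*s + 11.16)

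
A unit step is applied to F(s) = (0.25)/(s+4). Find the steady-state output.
FVT: lim_{t→∞} y(t) = lim_{s→0} s*Y(s) where Y(s) = F(s)/s.
= lim_{s→0} F(s) = F(0) = num(0)/den(0) = 0.25/4 = 0.0625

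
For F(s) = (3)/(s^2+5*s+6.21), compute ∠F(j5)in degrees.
Substitute s = j*5: F(j5) = -0.0576343 - 0.0766821j.
∠F(j5) = atan2(Im, Re) = atan2(-0.0766821, -0.0576343) = -126.93°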